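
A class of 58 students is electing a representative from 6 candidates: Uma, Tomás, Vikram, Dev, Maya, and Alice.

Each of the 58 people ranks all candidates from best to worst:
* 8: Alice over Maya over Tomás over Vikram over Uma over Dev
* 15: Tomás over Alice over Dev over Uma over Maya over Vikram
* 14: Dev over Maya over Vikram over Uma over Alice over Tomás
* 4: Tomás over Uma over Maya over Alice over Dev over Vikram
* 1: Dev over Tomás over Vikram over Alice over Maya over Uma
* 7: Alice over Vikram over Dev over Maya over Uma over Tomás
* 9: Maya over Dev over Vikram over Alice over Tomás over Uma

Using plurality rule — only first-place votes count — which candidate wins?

Tomás

First-place votes: Uma 0, Tomás 19, Vikram 0, Dev 15, Maya 9, Alice 15.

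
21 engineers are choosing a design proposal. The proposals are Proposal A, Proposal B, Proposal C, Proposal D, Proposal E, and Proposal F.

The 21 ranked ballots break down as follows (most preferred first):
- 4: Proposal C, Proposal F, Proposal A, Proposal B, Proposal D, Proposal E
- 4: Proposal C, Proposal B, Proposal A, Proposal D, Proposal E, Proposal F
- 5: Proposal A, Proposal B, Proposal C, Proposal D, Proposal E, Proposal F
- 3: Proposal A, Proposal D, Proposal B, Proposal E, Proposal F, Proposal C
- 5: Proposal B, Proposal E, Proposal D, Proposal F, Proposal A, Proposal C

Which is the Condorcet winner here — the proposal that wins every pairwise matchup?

Proposal A

Proposal A vs Proposal B: 12–9
Proposal A vs Proposal C: 13–8
Proposal A vs Proposal D: 16–5
Proposal A vs Proposal E: 16–5
Proposal A vs Proposal F: 12–9
Proposal A beats every other proposal.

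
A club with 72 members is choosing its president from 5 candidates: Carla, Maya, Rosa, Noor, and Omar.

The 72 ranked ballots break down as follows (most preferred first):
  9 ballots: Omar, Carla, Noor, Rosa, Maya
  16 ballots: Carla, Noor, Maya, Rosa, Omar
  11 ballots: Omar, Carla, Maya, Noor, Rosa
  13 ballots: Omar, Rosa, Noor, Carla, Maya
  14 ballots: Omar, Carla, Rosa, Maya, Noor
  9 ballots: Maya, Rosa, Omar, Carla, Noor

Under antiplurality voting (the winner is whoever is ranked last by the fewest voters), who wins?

Last-place votes: Carla 0, Maya 22, Rosa 11, Noor 23, Omar 16.

Carla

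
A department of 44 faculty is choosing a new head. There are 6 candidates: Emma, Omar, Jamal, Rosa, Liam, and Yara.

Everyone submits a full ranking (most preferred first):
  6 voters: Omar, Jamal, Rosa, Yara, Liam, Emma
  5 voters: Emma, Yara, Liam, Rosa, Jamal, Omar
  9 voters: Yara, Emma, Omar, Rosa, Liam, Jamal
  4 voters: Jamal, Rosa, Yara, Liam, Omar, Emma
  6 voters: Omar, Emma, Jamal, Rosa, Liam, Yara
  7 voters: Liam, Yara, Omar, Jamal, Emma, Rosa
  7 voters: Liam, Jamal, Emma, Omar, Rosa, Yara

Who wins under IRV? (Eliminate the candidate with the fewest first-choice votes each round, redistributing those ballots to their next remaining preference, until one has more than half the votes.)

Yara

Round 1: Emma 5, Omar 12, Jamal 4, Rosa 0, Liam 14, Yara 9. Rosa eliminated.
Round 2: Emma 5, Omar 12, Jamal 4, Liam 14, Yara 9. Jamal eliminated.
Round 3: Emma 5, Omar 12, Liam 14, Yara 13. Emma eliminated.
Round 4: Omar 12, Liam 14, Yara 18. Omar eliminated.
Round 5: Liam 20, Yara 24. Yara has a majority (≥23).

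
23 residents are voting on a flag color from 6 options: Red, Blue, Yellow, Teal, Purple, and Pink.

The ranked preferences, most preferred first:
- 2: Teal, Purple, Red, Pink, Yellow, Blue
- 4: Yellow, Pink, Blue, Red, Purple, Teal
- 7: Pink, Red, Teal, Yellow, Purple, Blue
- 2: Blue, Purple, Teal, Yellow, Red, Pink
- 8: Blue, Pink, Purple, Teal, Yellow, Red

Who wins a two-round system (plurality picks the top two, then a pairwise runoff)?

Pink

Round 1 first-place votes: Red 0, Blue 10, Yellow 4, Teal 2, Purple 0, Pink 7. Blue and Pink advance.
Runoff: Blue is ranked above Pink on 10 ballots, Pink above Blue on 13.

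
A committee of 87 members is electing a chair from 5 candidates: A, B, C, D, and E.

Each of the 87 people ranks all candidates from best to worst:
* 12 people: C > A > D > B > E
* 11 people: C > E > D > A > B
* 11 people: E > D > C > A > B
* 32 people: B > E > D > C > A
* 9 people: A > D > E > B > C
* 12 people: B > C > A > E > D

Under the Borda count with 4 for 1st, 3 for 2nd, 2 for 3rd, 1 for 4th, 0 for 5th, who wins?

E

A: 12×3 + 11×1 + 11×1 + 32×0 + 9×4 + 12×2 = 118
B: 12×1 + 11×0 + 11×0 + 32×4 + 9×1 + 12×4 = 197
C: 12×4 + 11×4 + 11×2 + 32×1 + 9×0 + 12×3 = 182
D: 12×2 + 11×2 + 11×3 + 32×2 + 9×3 + 12×0 = 170
E: 12×0 + 11×3 + 11×4 + 32×3 + 9×2 + 12×1 = 203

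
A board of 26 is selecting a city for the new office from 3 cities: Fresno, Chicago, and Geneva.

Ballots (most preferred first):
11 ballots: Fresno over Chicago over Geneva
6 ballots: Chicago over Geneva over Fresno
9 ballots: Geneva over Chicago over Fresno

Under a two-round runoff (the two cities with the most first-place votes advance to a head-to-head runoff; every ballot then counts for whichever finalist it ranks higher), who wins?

Geneva

Round 1 first-place votes: Fresno 11, Chicago 6, Geneva 9. Fresno and Geneva advance.
Runoff: Fresno is ranked above Geneva on 11 ballots, Geneva above Fresno on 15.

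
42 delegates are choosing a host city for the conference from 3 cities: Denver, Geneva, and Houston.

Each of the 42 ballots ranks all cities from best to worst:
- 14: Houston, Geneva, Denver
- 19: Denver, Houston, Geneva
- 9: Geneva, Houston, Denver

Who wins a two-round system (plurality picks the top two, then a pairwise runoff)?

Houston

Round 1 first-place votes: Denver 19, Geneva 9, Houston 14. Denver and Houston advance.
Runoff: Denver is ranked above Houston on 19 ballots, Houston above Denver on 23.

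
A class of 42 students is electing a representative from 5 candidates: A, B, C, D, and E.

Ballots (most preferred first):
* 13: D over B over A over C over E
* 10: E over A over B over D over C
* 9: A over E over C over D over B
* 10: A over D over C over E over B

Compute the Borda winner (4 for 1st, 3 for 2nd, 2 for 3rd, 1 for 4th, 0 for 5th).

A

A: 13×2 + 10×3 + 9×4 + 10×4 = 132
B: 13×3 + 10×2 + 9×0 + 10×0 = 59
C: 13×1 + 10×0 + 9×2 + 10×2 = 51
D: 13×4 + 10×1 + 9×1 + 10×3 = 101
E: 13×0 + 10×4 + 9×3 + 10×1 = 77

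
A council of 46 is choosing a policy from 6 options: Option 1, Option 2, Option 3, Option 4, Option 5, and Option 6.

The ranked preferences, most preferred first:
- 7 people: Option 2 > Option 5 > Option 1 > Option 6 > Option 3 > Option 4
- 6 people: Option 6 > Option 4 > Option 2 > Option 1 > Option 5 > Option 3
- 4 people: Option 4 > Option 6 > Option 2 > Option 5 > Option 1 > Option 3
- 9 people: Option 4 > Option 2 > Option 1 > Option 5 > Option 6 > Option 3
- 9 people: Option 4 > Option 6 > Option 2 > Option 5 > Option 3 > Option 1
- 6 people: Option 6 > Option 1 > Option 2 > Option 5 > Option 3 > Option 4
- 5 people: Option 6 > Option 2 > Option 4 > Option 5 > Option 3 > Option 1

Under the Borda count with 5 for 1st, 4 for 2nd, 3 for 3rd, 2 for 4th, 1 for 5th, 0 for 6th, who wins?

Option 2

Option 1: 7×3 + 6×2 + 4×1 + 9×3 + 9×0 + 6×4 + 5×0 = 88
Option 2: 7×5 + 6×3 + 4×3 + 9×4 + 9×3 + 6×3 + 5×4 = 166
Option 3: 7×1 + 6×0 + 4×0 + 9×0 + 9×1 + 6×1 + 5×1 = 27
Option 4: 7×0 + 6×4 + 4×5 + 9×5 + 9×5 + 6×0 + 5×3 = 149
Option 5: 7×4 + 6×1 + 4×2 + 9×2 + 9×2 + 6×2 + 5×2 = 100
Option 6: 7×2 + 6×5 + 4×4 + 9×1 + 9×4 + 6×5 + 5×5 = 160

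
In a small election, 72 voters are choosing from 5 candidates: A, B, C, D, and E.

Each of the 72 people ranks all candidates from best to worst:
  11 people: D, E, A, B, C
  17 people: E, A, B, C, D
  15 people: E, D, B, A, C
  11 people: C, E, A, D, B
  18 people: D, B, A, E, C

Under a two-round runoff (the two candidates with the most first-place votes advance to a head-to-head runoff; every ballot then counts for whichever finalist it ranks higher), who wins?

Round 1 first-place votes: A 0, B 0, C 11, D 29, E 32. E and D advance.
Runoff: E is ranked above D on 43 ballots, D above E on 29.

E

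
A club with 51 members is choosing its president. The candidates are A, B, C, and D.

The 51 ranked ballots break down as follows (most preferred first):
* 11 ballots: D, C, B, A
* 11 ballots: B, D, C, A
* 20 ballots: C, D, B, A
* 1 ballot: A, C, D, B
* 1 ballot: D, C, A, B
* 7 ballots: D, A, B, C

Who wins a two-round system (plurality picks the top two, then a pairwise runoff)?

D

Round 1 first-place votes: A 1, B 11, C 20, D 19. C and D advance.
Runoff: C is ranked above D on 21 ballots, D above C on 30.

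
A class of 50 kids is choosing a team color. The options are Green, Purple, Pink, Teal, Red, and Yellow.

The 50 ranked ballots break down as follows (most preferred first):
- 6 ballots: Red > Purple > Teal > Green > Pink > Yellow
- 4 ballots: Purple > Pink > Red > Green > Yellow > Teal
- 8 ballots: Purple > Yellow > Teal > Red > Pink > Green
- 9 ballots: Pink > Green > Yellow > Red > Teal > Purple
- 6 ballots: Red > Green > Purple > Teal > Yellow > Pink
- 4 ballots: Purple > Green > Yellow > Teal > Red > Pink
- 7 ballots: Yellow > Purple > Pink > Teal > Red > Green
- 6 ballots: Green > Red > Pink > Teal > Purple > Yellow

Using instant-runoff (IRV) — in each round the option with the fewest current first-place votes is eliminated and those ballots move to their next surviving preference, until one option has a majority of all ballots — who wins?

Red

Round 1: Green 6, Purple 16, Pink 9, Teal 0, Red 12, Yellow 7. Teal eliminated.
Round 2: Green 6, Purple 16, Pink 9, Red 12, Yellow 7. Green eliminated.
Round 3: Purple 16, Pink 9, Red 18, Yellow 7. Yellow eliminated.
Round 4: Purple 23, Pink 9, Red 18. Pink eliminated.
Round 5: Purple 23, Red 27. Red has a majority (≥26).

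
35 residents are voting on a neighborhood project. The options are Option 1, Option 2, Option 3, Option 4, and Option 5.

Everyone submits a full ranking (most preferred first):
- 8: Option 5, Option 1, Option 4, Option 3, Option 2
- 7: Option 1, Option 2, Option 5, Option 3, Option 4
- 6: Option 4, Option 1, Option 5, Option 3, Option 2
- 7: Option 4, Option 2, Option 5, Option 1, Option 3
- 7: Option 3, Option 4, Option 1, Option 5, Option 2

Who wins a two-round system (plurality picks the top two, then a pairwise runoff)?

Round 1 first-place votes: Option 1 7, Option 2 0, Option 3 7, Option 4 13, Option 5 8. Option 4 and Option 5 advance.
Runoff: Option 4 is ranked above Option 5 on 20 ballots, Option 5 above Option 4 on 15.

Option 4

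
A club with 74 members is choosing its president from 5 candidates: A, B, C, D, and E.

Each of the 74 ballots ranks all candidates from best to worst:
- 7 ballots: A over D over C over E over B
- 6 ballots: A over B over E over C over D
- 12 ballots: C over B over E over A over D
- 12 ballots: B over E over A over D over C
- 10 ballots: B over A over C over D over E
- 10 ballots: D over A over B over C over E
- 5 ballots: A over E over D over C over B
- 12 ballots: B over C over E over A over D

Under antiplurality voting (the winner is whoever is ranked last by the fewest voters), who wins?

Last-place votes: A 0, B 12, C 12, D 30, E 20.

A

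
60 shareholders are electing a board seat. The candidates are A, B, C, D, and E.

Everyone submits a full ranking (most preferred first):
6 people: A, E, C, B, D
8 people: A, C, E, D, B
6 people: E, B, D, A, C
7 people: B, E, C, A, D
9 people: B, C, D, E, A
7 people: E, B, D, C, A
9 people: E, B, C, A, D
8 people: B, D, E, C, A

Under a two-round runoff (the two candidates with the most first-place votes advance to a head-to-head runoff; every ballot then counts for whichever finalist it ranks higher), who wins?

E

Round 1 first-place votes: A 14, B 24, C 0, D 0, E 22. B and E advance.
Runoff: B is ranked above E on 24 ballots, E above B on 36.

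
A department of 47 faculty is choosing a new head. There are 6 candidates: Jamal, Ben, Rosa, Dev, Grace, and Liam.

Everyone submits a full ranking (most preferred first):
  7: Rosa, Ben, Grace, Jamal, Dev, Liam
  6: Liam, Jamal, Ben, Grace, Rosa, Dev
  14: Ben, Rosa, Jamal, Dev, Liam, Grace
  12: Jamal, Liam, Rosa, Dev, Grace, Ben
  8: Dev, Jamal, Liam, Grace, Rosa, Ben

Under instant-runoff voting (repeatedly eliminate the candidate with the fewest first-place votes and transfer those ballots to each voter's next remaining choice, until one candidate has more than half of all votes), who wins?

Jamal

Round 1: Jamal 12, Ben 14, Rosa 7, Dev 8, Grace 0, Liam 6. Grace eliminated.
Round 2: Jamal 12, Ben 14, Rosa 7, Dev 8, Liam 6. Liam eliminated.
Round 3: Jamal 18, Ben 14, Rosa 7, Dev 8. Rosa eliminated.
Round 4: Jamal 18, Ben 21, Dev 8. Dev eliminated.
Round 5: Jamal 26, Ben 21. Jamal has a majority (≥24).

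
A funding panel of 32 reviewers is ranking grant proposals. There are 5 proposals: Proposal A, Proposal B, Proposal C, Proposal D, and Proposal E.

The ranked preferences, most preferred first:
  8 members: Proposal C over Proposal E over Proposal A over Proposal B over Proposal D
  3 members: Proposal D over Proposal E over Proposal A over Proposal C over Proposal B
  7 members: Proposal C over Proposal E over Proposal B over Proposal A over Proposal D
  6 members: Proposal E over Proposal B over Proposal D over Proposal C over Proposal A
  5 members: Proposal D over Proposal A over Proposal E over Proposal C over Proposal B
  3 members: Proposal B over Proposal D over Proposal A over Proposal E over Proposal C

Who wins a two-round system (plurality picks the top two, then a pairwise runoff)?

Round 1 first-place votes: Proposal A 0, Proposal B 3, Proposal C 15, Proposal D 8, Proposal E 6. Proposal C and Proposal D advance.
Runoff: Proposal C is ranked above Proposal D on 15 ballots, Proposal D above Proposal C on 17.

Proposal D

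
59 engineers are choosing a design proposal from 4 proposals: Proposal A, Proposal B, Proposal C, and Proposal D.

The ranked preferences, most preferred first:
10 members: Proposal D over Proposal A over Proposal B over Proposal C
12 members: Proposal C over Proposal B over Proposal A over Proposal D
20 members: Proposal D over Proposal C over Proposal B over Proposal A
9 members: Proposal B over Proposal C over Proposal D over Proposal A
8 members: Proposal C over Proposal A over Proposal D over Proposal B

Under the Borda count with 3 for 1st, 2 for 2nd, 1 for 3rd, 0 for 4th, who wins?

Proposal A: 10×2 + 12×1 + 20×0 + 9×0 + 8×2 = 48
Proposal B: 10×1 + 12×2 + 20×1 + 9×3 + 8×0 = 81
Proposal C: 10×0 + 12×3 + 20×2 + 9×2 + 8×3 = 118
Proposal D: 10×3 + 12×0 + 20×3 + 9×1 + 8×1 = 107

Proposal C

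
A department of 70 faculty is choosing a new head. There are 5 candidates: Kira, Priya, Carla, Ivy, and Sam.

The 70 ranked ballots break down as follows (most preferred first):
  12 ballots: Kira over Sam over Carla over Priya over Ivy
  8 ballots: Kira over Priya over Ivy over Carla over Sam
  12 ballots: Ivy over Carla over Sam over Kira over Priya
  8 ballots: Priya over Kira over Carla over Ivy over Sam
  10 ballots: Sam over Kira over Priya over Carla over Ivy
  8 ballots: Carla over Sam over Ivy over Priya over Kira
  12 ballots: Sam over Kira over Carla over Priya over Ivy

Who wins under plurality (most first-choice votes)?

First-place votes: Kira 20, Priya 8, Carla 8, Ivy 12, Sam 22.

Sam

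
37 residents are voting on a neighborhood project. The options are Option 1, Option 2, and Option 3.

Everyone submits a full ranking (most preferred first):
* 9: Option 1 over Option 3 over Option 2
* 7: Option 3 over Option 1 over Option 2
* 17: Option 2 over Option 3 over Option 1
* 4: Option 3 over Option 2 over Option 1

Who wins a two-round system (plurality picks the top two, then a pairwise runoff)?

Round 1 first-place votes: Option 1 9, Option 2 17, Option 3 11. Option 2 and Option 3 advance.
Runoff: Option 2 is ranked above Option 3 on 17 ballots, Option 3 above Option 2 on 20.

Option 3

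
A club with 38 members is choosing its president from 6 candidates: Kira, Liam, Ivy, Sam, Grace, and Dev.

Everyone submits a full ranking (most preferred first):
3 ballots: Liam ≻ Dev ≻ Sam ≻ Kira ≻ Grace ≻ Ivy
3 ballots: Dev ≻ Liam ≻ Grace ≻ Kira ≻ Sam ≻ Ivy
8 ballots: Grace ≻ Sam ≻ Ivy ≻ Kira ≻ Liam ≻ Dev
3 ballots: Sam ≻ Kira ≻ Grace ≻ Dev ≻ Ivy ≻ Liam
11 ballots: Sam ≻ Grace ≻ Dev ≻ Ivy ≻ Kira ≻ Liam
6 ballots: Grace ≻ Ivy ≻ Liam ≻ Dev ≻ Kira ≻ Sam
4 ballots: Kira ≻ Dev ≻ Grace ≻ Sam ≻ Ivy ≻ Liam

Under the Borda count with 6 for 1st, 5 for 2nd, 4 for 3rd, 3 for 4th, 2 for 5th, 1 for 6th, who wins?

Grace

Kira: 3×3 + 3×3 + 8×3 + 3×5 + 11×2 + 6×2 + 4×6 = 115
Liam: 3×6 + 3×5 + 8×2 + 3×1 + 11×1 + 6×4 + 4×1 = 91
Ivy: 3×1 + 3×1 + 8×4 + 3×2 + 11×3 + 6×5 + 4×2 = 115
Sam: 3×4 + 3×2 + 8×5 + 3×6 + 11×6 + 6×1 + 4×3 = 160
Grace: 3×2 + 3×4 + 8×6 + 3×4 + 11×5 + 6×6 + 4×4 = 185
Dev: 3×5 + 3×6 + 8×1 + 3×3 + 11×4 + 6×3 + 4×5 = 132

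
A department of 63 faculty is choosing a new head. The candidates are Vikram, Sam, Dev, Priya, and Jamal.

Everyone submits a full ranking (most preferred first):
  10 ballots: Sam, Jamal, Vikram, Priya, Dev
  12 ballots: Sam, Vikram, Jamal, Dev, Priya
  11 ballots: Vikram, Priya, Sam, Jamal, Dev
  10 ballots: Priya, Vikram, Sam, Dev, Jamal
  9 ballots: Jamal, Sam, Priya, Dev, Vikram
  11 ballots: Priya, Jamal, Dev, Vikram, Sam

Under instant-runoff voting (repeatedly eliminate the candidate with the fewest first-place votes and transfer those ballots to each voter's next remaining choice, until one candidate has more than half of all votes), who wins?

Priya

Round 1: Vikram 11, Sam 22, Dev 0, Priya 21, Jamal 9. Dev eliminated.
Round 2: Vikram 11, Sam 22, Priya 21, Jamal 9. Jamal eliminated.
Round 3: Vikram 11, Sam 31, Priya 21. Vikram eliminated.
Round 4: Sam 31, Priya 32. Priya has a majority (≥32).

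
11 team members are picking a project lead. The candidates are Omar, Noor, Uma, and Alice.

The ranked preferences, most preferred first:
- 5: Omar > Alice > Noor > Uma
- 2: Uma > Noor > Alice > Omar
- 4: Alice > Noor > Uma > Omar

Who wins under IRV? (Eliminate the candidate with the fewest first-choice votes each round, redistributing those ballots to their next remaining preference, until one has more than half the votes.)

Alice

Round 1: Omar 5, Noor 0, Uma 2, Alice 4. Noor eliminated.
Round 2: Omar 5, Uma 2, Alice 4. Uma eliminated.
Round 3: Omar 5, Alice 6. Alice has a majority (≥6).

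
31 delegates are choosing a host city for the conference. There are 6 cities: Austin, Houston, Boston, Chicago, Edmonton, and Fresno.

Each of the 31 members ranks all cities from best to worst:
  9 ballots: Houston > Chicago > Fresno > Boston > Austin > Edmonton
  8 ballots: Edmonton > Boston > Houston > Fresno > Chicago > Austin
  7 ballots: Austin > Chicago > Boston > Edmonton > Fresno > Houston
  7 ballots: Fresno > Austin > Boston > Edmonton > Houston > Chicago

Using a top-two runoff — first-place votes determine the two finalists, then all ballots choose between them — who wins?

Round 1 first-place votes: Austin 7, Houston 9, Boston 0, Chicago 0, Edmonton 8, Fresno 7. Houston and Edmonton advance.
Runoff: Houston is ranked above Edmonton on 9 ballots, Edmonton above Houston on 22.

Edmonton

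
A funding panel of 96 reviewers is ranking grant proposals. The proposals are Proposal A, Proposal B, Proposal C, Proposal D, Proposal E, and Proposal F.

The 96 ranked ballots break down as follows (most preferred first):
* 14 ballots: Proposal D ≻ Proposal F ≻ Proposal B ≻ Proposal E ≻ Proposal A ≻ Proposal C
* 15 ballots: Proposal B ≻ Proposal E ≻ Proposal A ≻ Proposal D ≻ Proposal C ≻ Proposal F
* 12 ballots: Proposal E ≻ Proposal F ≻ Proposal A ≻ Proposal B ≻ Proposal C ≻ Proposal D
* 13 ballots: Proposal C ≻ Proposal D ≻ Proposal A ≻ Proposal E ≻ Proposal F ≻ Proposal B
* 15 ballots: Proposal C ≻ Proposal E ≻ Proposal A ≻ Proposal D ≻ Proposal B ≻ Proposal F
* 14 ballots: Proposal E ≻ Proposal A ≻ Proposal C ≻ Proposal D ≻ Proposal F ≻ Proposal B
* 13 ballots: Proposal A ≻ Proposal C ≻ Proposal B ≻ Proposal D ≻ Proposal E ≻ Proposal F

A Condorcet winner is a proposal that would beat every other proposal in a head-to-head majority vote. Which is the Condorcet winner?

Proposal E

Proposal E vs Proposal A: 70–26
Proposal E vs Proposal B: 54–42
Proposal E vs Proposal C: 55–41
Proposal E vs Proposal D: 56–40
Proposal E vs Proposal F: 82–14
Proposal E beats every other proposal.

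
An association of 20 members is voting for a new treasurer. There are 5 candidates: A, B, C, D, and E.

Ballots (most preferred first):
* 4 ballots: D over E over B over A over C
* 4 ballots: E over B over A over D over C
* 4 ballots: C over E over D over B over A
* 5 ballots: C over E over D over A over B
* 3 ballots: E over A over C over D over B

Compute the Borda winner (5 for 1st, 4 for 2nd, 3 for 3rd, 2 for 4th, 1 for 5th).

E

A: 4×2 + 4×3 + 4×1 + 5×2 + 3×4 = 46
B: 4×3 + 4×4 + 4×2 + 5×1 + 3×1 = 44
C: 4×1 + 4×1 + 4×5 + 5×5 + 3×3 = 62
D: 4×5 + 4×2 + 4×3 + 5×3 + 3×2 = 61
E: 4×4 + 4×5 + 4×4 + 5×4 + 3×5 = 87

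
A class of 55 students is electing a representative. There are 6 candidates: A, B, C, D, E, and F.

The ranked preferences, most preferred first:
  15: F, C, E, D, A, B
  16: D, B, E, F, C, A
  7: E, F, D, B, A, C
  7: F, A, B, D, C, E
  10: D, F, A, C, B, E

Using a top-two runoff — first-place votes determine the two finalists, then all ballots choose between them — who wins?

F

Round 1 first-place votes: A 0, B 0, C 0, D 26, E 7, F 22. D and F advance.
Runoff: D is ranked above F on 26 ballots, F above D on 29.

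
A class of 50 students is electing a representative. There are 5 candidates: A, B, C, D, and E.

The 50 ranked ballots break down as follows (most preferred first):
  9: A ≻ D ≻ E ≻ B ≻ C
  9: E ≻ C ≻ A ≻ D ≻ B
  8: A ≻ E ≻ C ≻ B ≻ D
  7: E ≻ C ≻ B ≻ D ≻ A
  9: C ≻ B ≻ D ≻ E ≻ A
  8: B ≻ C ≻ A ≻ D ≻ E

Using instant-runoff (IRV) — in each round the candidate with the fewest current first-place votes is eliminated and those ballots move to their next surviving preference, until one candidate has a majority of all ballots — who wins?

C

Round 1: A 17, B 8, C 9, D 0, E 16. D eliminated.
Round 2: A 17, B 8, C 9, E 16. B eliminated.
Round 3: A 17, C 17, E 16. E eliminated.
Round 4: A 17, C 33. C has a majority (≥26).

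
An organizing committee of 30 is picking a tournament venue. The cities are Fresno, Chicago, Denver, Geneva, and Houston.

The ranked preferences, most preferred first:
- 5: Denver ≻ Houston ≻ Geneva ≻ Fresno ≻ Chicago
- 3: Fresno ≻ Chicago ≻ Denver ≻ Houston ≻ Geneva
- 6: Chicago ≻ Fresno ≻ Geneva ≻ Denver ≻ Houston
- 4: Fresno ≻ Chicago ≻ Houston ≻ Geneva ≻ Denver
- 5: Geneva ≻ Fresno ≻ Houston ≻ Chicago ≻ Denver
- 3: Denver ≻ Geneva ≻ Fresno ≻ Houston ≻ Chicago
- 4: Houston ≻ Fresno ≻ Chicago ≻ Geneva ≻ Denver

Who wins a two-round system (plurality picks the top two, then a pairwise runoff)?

Fresno

Round 1 first-place votes: Fresno 7, Chicago 6, Denver 8, Geneva 5, Houston 4. Denver and Fresno advance.
Runoff: Denver is ranked above Fresno on 8 ballots, Fresno above Denver on 22.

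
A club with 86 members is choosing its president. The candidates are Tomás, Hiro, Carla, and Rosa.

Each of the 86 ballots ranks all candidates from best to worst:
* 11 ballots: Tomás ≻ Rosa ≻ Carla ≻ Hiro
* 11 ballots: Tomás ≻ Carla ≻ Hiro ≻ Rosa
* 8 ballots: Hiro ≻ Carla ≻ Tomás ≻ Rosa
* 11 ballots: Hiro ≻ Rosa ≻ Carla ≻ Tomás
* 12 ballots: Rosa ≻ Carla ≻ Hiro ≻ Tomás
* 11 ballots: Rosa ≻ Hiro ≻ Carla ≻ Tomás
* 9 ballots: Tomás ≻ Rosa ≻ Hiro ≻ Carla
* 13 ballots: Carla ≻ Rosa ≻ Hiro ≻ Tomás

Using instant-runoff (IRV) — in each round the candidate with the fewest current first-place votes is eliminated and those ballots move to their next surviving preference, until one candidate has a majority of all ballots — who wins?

Rosa

Round 1: Tomás 31, Hiro 19, Carla 13, Rosa 23. Carla eliminated.
Round 2: Tomás 31, Hiro 19, Rosa 36. Hiro eliminated.
Round 3: Tomás 39, Rosa 47. Rosa has a majority (≥44).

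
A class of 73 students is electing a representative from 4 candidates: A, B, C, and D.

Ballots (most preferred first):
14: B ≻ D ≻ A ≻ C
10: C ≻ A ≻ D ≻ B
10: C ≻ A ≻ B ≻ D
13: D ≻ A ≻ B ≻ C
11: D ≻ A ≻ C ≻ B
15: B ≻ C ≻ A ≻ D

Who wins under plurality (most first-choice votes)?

B

First-place votes: A 0, B 29, C 20, D 24.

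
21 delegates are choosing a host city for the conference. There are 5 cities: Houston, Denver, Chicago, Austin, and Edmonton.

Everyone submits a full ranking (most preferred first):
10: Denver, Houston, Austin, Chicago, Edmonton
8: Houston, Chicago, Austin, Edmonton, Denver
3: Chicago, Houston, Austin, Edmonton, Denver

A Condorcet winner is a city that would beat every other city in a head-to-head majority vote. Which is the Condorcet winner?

Houston

Houston vs Denver: 11–10
Houston vs Chicago: 18–3
Houston vs Austin: 21–0
Houston vs Edmonton: 21–0
Houston beats every other city.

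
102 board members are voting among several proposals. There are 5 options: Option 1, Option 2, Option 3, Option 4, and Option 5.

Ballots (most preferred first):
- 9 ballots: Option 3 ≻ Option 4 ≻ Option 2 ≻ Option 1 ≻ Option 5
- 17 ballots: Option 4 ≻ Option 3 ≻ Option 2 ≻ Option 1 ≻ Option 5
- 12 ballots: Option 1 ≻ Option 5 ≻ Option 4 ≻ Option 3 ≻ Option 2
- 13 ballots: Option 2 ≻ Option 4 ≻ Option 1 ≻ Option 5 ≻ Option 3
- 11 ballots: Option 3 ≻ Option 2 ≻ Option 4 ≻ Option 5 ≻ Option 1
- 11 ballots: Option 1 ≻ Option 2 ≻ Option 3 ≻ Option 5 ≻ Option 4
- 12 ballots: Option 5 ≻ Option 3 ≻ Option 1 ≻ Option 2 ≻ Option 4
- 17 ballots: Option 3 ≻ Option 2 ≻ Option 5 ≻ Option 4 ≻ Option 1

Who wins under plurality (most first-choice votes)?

Option 3

First-place votes: Option 1 23, Option 2 13, Option 3 37, Option 4 17, Option 5 12.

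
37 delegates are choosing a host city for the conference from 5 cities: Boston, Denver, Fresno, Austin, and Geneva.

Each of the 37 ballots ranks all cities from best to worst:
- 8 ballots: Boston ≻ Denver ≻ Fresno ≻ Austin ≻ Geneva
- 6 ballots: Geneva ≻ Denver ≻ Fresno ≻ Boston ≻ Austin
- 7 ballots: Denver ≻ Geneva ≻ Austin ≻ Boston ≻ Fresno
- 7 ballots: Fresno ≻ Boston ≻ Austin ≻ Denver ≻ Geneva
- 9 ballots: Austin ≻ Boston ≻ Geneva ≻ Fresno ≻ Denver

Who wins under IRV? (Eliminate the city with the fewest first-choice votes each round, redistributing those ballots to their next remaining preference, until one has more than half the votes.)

Round 1: Boston 8, Denver 7, Fresno 7, Austin 9, Geneva 6. Geneva eliminated.
Round 2: Boston 8, Denver 13, Fresno 7, Austin 9. Fresno eliminated.
Round 3: Boston 15, Denver 13, Austin 9. Austin eliminated.
Round 4: Boston 24, Denver 13. Boston has a majority (≥19).

Boston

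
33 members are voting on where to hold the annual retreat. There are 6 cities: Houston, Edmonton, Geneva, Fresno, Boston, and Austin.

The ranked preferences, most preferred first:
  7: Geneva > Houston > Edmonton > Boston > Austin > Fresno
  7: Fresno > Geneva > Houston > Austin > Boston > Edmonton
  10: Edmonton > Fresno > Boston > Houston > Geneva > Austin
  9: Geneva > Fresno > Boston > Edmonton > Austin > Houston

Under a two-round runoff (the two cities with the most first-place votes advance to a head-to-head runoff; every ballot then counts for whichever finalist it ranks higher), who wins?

Round 1 first-place votes: Houston 0, Edmonton 10, Geneva 16, Fresno 7, Boston 0, Austin 0. Geneva and Edmonton advance.
Runoff: Geneva is ranked above Edmonton on 23 ballots, Edmonton above Geneva on 10.

Geneva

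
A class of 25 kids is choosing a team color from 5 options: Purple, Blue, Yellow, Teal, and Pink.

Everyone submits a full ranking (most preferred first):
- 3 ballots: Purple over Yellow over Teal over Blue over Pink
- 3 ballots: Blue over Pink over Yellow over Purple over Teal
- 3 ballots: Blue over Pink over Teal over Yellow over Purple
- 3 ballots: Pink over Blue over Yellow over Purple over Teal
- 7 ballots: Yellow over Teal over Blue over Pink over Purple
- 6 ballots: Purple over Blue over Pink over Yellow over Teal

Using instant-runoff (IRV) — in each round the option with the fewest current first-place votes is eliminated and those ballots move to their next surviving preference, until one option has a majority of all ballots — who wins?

Blue

Round 1: Purple 9, Blue 6, Yellow 7, Teal 0, Pink 3. Teal eliminated.
Round 2: Purple 9, Blue 6, Yellow 7, Pink 3. Pink eliminated.
Round 3: Purple 9, Blue 9, Yellow 7. Yellow eliminated.
Round 4: Purple 9, Blue 16. Blue has a majority (≥13).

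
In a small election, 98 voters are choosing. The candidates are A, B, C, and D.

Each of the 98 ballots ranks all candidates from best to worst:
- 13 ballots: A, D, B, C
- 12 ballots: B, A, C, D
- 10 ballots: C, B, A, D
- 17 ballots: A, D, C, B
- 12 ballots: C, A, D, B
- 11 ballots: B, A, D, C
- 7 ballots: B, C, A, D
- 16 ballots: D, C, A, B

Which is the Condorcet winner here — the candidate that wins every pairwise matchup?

A vs B: 58–40
A vs C: 53–45
A vs D: 82–16
A beats every other candidate.

A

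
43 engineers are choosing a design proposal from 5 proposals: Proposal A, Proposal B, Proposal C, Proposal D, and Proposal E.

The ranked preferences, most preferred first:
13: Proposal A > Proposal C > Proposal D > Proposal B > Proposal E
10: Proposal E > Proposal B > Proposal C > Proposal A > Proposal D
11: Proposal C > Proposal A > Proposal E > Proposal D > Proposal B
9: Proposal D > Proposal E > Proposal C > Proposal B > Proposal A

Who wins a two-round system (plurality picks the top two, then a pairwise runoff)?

Proposal C

Round 1 first-place votes: Proposal A 13, Proposal B 0, Proposal C 11, Proposal D 9, Proposal E 10. Proposal A and Proposal C advance.
Runoff: Proposal A is ranked above Proposal C on 13 ballots, Proposal C above Proposal A on 30.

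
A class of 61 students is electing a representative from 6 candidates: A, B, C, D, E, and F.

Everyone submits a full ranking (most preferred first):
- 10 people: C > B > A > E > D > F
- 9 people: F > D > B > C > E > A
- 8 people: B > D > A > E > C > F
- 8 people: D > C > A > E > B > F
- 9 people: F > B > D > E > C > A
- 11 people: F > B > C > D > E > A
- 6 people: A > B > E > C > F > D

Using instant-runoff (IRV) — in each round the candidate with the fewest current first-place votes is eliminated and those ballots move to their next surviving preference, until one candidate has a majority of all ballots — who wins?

Round 1: A 6, B 8, C 10, D 8, E 0, F 29. E eliminated.
Round 2: A 6, B 8, C 10, D 8, F 29. A eliminated.
Round 3: B 14, C 10, D 8, F 29. D eliminated.
Round 4: B 14, C 18, F 29. B eliminated.
Round 5: C 32, F 29. C has a majority (≥31).

C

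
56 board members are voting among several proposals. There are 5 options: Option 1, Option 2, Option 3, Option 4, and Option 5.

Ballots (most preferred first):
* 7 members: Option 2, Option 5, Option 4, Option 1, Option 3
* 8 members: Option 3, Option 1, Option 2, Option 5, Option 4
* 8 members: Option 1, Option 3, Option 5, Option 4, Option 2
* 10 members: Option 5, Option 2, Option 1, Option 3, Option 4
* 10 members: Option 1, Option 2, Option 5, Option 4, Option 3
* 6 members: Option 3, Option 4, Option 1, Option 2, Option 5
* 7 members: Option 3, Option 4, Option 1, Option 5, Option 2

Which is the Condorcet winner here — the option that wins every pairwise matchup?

Option 1

Option 1 vs Option 2: 39–17
Option 1 vs Option 3: 35–21
Option 1 vs Option 4: 36–20
Option 1 vs Option 5: 39–17
Option 1 beats every other option.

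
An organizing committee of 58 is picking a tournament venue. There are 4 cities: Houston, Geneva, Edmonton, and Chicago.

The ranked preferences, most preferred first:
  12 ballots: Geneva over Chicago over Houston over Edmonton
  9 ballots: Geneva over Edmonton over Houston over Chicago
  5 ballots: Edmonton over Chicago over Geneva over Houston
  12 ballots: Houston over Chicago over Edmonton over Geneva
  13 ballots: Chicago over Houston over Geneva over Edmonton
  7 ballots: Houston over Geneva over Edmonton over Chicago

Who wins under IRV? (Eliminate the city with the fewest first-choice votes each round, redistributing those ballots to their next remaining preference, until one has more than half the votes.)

Houston

Round 1: Houston 19, Geneva 21, Edmonton 5, Chicago 13. Edmonton eliminated.
Round 2: Houston 19, Geneva 21, Chicago 18. Chicago eliminated.
Round 3: Houston 32, Geneva 26. Houston has a majority (≥30).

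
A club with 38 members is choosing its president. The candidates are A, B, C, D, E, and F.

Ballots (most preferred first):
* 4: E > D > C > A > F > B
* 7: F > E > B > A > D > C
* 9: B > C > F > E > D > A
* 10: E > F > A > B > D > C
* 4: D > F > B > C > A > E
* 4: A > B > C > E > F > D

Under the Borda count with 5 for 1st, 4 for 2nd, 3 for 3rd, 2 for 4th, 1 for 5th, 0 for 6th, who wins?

A: 4×2 + 7×2 + 9×0 + 10×3 + 4×1 + 4×5 = 76
B: 4×0 + 7×3 + 9×5 + 10×2 + 4×3 + 4×4 = 114
C: 4×3 + 7×0 + 9×4 + 10×0 + 4×2 + 4×3 = 68
D: 4×4 + 7×1 + 9×1 + 10×1 + 4×5 + 4×0 = 62
E: 4×5 + 7×4 + 9×2 + 10×5 + 4×0 + 4×2 = 124
F: 4×1 + 7×5 + 9×3 + 10×4 + 4×4 + 4×1 = 126

F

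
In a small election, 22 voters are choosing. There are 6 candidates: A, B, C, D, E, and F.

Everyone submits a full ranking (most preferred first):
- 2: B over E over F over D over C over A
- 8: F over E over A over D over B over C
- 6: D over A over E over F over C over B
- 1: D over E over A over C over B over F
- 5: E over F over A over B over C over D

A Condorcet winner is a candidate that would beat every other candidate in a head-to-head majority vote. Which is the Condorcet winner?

E vs A: 16–6
E vs B: 20–2
E vs C: 22–0
E vs D: 15–7
E vs F: 14–8
E beats every other candidate.

E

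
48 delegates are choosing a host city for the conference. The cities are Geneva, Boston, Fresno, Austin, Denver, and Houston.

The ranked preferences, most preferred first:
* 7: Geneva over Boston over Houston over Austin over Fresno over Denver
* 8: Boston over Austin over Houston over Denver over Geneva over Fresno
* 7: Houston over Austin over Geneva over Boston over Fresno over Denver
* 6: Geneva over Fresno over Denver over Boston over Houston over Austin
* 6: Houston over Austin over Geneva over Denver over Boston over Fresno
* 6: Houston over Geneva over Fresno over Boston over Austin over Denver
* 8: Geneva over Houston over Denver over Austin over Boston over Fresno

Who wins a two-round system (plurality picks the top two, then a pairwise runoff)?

Round 1 first-place votes: Geneva 21, Boston 8, Fresno 0, Austin 0, Denver 0, Houston 19. Geneva and Houston advance.
Runoff: Geneva is ranked above Houston on 21 ballots, Houston above Geneva on 27.

Houston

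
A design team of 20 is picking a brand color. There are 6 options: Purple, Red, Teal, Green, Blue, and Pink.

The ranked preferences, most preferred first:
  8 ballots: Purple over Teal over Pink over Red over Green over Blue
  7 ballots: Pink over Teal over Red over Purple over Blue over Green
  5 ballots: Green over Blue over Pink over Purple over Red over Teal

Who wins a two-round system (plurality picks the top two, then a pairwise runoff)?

Pink

Round 1 first-place votes: Purple 8, Red 0, Teal 0, Green 5, Blue 0, Pink 7. Purple and Pink advance.
Runoff: Purple is ranked above Pink on 8 ballots, Pink above Purple on 12.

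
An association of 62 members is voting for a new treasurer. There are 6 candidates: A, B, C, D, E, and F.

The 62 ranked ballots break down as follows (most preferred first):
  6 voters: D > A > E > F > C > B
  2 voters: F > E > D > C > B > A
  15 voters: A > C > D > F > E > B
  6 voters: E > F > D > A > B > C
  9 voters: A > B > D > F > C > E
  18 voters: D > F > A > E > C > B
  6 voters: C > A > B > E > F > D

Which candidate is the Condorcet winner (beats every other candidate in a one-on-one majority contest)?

D

D vs A: 32–30
D vs B: 47–15
D vs C: 41–21
D vs E: 48–14
D vs F: 48–14
D beats every other candidate.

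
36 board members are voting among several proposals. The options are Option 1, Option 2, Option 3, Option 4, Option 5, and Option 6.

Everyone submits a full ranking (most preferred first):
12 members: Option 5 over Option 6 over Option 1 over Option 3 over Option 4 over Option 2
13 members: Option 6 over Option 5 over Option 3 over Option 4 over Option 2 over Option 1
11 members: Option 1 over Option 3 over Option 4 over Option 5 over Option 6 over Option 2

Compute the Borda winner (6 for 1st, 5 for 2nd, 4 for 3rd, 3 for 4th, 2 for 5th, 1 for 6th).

Option 1: 12×4 + 13×1 + 11×6 = 127
Option 2: 12×1 + 13×2 + 11×1 = 49
Option 3: 12×3 + 13×4 + 11×5 = 143
Option 4: 12×2 + 13×3 + 11×4 = 107
Option 5: 12×6 + 13×5 + 11×3 = 170
Option 6: 12×5 + 13×6 + 11×2 = 160

Option 5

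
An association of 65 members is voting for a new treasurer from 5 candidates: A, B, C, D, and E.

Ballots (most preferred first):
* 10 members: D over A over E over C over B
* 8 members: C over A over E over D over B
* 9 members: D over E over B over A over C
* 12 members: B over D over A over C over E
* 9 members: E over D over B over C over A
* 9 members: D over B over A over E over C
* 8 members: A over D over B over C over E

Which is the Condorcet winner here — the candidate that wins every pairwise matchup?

D

D vs A: 49–16
D vs B: 53–12
D vs C: 57–8
D vs E: 48–17
D beats every other candidate.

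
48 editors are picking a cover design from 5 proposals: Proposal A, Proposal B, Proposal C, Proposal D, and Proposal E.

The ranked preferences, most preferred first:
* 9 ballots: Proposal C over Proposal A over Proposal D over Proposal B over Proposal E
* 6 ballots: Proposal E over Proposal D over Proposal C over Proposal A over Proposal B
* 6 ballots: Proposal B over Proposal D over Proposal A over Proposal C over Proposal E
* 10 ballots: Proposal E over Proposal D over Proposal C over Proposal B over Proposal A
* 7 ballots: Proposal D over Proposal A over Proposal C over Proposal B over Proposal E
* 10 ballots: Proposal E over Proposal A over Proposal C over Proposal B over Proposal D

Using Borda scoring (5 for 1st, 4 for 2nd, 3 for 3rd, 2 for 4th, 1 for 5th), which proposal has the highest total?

Proposal D

Proposal A: 9×4 + 6×2 + 6×3 + 10×1 + 7×4 + 10×4 = 144
Proposal B: 9×2 + 6×1 + 6×5 + 10×2 + 7×2 + 10×2 = 108
Proposal C: 9×5 + 6×3 + 6×2 + 10×3 + 7×3 + 10×3 = 156
Proposal D: 9×3 + 6×4 + 6×4 + 10×4 + 7×5 + 10×1 = 160
Proposal E: 9×1 + 6×5 + 6×1 + 10×5 + 7×1 + 10×5 = 152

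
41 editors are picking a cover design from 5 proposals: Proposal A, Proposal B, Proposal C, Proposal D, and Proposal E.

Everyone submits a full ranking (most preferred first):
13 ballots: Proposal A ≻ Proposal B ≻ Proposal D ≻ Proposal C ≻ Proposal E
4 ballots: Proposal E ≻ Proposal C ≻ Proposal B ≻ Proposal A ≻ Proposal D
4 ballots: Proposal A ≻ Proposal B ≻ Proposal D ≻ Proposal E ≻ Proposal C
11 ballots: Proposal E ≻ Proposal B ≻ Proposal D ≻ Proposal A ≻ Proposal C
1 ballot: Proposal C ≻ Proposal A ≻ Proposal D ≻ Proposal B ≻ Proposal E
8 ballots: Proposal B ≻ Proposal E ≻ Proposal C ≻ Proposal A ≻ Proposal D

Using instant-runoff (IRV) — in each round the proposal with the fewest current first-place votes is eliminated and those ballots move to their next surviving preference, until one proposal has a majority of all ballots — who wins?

Round 1: Proposal A 17, Proposal B 8, Proposal C 1, Proposal D 0, Proposal E 15. Proposal D eliminated.
Round 2: Proposal A 17, Proposal B 8, Proposal C 1, Proposal E 15. Proposal C eliminated.
Round 3: Proposal A 18, Proposal B 8, Proposal E 15. Proposal B eliminated.
Round 4: Proposal A 18, Proposal E 23. Proposal E has a majority (≥21).

Proposal E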